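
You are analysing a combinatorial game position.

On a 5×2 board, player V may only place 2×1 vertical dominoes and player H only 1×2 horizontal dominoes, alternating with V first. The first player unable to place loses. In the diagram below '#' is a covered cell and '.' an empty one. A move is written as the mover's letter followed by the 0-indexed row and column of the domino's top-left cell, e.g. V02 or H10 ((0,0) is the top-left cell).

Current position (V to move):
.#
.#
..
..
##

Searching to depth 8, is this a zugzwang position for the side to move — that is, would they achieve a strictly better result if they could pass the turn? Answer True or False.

zugzwang(.#/.#/../../##, V) = False

[.#/.#/../../##] V move#1: V00:-1/##/##/../../##, V10:-1/.#/##/#./../##, V20:+1/.#/.#/#./#./##*, V21:+1/.#/.#/.#/.#/##
[.#/.#/#./#./##] end (terminal -1, H#2); searched .#/.#/../../## to 8
suppose V passes — search the same position with H to move:
pass> [.#/.#/../../##] H move#1: H20:+1/.#/.#/##/../##*, H30:-1/.#/.#/../##/##
pass> [.#/.#/##/../##] V move#2: V00:-1/##/##/##/../##*
pass> [##/##/##/../##] H move#3: H30:+1/##/##/##/##/##*
pass> [##/##/##/##/##] end (terminal -1, V#4); searched .#/.#/../../## to 8
for V: play +1, pass -1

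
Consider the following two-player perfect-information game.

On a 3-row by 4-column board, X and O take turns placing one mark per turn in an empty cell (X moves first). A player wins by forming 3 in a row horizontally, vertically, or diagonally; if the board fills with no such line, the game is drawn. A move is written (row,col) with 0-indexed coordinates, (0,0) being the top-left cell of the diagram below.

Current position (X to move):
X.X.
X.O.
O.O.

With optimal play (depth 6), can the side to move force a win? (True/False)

X winning at [X.X./X.O./O.O.]: True

ply 1, X at X.X./X.O./O.O. | (0,1)=+1→XXX./X.O./O.O.*; (0,3)=-1→X.XX/X.O./O.O.; (1,1)=-1→X.X./XXO./O.O.; (1,3)=-1→X.X./X.OX/O.O.; (2,1)=+0→X.X./X.O./OXO.; (2,3)=-1→X.X./X.O./O.OX
ply 2: XXX./X.O./O.O. is terminal -1 (O); from X.X./X.O./O.O. depth 6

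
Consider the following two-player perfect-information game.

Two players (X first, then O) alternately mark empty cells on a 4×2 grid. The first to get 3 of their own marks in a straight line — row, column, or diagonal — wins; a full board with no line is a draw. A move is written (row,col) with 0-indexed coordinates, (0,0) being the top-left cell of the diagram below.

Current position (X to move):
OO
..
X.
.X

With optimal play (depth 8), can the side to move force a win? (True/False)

X winning at [OO/../X./.X]: False

[OO/../X./.X] X move#1: (1,0):+0/OO/X./X./.X*, (1,1):+0/OO/.X/X./.X, (2,1):+0/OO/../XX/.X, (3,0):+0/OO/../X./XX
[OO/X./X./.X] O move#2: (1,1):-1/OO/XO/X./.X, (2,1):-1/OO/X./XO/.X, (3,0):+0/OO/X./X./OX*
[OO/X./X./OX] X move#3: (1,1):+0/OO/XX/X./OX*, (2,1):+0/OO/X./XX/OX
[OO/XX/X./OX] O move#4: (2,1):+0/OO/XX/XO/OX*
[OO/XX/XO/OX] end (terminal +0, X#5); searched OO/../X./.X to 8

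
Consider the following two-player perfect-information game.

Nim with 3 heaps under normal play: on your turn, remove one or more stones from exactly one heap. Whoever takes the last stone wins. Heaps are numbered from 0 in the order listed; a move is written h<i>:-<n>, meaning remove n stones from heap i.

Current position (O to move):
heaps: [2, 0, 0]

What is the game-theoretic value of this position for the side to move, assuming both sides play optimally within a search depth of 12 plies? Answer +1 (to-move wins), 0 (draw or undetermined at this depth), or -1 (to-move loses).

value((2,0,0), O) = +1

p1 O@[(2,0,0)]: h0:-1[(1,0,0)]-1 h0:-2[(0,0,0)]+1*
p2 X@[(0,0,0)] terminal -1; root [(2,0,0)] d12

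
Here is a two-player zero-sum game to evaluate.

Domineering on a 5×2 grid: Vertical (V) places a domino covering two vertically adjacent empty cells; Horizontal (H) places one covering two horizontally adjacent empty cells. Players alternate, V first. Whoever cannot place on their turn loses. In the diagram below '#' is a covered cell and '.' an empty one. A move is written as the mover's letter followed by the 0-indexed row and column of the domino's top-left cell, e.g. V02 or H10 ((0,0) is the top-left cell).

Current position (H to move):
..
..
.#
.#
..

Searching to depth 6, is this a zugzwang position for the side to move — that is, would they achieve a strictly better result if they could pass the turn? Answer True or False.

zugzwang(../../.#/.#/.., H) = False

p1 H@[../../.#/.#/..]: H00[##/../.#/.#/..]+1* H10[../##/.#/.#/..]+1 H40[../../.#/.#/##]-1
p2 V@[##/../.#/.#/..]: V10[##/#./##/.#/..]-1* V20[##/../##/##/..]-1 V30[##/../.#/##/#.]-1
p3 H@[##/#./##/.#/..]: H40[##/#./##/.#/##]+1*
p4 V@[##/#./##/.#/##] terminal -1; root [../../.#/.#/..] d6
pass branch (V moves first from the same position):
  | p1 V@[../../.#/.#/..]: V00[#./#./.#/.#/..]+1* V01[.#/.#/.#/.#/..]+1 V10[../#./##/.#/..]+1 V20[../../##/##/..]-1 V30[../../.#/##/#.]-1
  | p2 H@[#./#./.#/.#/..]: H40[#./#./.#/.#/##]-1*
  | p3 V@[#./#./.#/.#/##]: V01[##/##/.#/.#/##]+1* V20[#./#./##/##/##]+1
  | p4 H@[##/##/.#/.#/##] terminal -1; root [../../.#/.#/..] d6
H moving scores +1; H passing scores -1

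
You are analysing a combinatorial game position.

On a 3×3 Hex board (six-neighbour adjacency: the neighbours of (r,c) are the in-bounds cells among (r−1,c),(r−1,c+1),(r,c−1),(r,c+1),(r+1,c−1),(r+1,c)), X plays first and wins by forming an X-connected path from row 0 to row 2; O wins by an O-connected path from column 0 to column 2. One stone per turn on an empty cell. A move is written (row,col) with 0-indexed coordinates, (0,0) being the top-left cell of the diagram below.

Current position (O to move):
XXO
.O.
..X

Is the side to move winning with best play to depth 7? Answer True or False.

O winning at [XXO/.O./..X]: True

[XXO/.O./..X] O move#1: (1,0):+1/XXO/OO./..X*, (1,2):+1/XXO/.OO/..X, (2,0):+1/XXO/.O./O.X, (2,1):+1/XXO/.O./.OX
[XXO/OO./..X] end (terminal -1, X#2); searched XXO/.O./..X to 7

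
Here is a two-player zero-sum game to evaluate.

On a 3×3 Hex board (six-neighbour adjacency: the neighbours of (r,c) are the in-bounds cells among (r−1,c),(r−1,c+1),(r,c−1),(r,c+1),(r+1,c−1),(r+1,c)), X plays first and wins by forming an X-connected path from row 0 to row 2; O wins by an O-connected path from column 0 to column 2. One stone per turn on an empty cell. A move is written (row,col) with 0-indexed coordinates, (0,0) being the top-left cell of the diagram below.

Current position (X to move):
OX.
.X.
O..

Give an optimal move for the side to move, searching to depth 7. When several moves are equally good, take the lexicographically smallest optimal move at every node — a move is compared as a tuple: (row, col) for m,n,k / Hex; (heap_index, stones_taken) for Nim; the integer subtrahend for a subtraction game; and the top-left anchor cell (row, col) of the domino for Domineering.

ply 1, X at OX./.X./O.. | (0,2)=-1→OXX/.X./O..; (1,0)=-1→OX./XX./O..; (1,2)=+1→OX./.XX/O..*; (2,1)=+1→OX./.X./OX.; (2,2)=+1→OX./.X./O.X
ply 2, O at OX./.XX/O.. | (0,2)=-1→OXO/.XX/O..*; (1,0)=-1→OX./OXX/O..; (2,1)=-1→OX./.XX/OO.; (2,2)=-1→OX./.XX/O.O
ply 3, X at OXO/.XX/O.. | (1,0)=+1→OXO/XXX/O..*; (2,1)=+1→OXO/.XX/OX.; (2,2)=+1→OXO/.XX/O.X
ply 4, O at OXO/XXX/O.. | (2,1)=-1→OXO/XXX/OO.*; (2,2)=-1→OXO/XXX/O.O
ply 5, X at OXO/XXX/OO. | (2,2)=+1→OXO/XXX/OOX*
ply 6: OXO/XXX/OOX is terminal -1 (O); from OX./.X./O.. depth 7

X's best at [OX./.X./O..]: (1,2)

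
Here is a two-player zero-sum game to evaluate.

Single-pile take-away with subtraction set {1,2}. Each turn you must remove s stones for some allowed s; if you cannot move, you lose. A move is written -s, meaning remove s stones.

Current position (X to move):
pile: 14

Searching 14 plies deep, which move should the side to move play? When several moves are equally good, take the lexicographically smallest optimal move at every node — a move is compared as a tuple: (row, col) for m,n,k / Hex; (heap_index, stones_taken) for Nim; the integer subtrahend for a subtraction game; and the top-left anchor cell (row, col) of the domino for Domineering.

p1 X@[14]: -1[13]-1 -2[12]+1*
p2 O@[12]: -1[11]-1* -2[10]-1
p3 X@[11]: -1[10]-1 -2[9]+1*
p4 O@[9]: -1[8]-1* -2[7]-1
p5 X@[8]: -1[7]-1 -2[6]+1*
p6 O@[6]: -1[5]-1* -2[4]-1
p7 X@[5]: -1[4]-1 -2[3]+1*
p8 O@[3]: -1[2]-1* -2[1]-1
p9 X@[2]: -1[1]-1 -2[0]+1*
p10 O@[0] terminal -1; root [14] d14

X's best at [14]: -2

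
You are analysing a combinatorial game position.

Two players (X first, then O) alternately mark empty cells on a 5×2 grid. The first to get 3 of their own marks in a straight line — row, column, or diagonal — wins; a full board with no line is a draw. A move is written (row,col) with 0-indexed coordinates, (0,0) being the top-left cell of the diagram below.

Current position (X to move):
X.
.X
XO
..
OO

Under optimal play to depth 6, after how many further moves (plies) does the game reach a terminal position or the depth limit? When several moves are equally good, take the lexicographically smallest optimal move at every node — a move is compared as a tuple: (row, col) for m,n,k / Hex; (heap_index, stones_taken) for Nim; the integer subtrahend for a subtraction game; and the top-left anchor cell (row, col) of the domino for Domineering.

ply 1, X at X./.X/XO/../OO | (0,1)=-1→XX/.X/XO/../OO; (1,0)=+1→X./XX/XO/../OO*; (3,0)=-1→X./.X/XO/X./OO; (3,1)=+0→X./.X/XO/.X/OO
ply 2: X./XX/XO/../OO is terminal -1 (O); from X./.X/XO/../OO depth 6

PV length from [X./.X/XO/../OO]: 1 ply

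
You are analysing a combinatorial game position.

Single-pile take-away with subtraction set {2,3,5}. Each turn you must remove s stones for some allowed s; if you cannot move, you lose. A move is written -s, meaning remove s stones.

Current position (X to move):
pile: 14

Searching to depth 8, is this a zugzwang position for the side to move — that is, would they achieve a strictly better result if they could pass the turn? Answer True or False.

[14] X move#1: -2:-1/12*, -3:-1/11, -5:-1/9
[12] O move#2: -2:-1/10, -3:-1/9, -5:+1/7*
[7] X move#3: -2:-1/5*, -3:-1/4, -5:-1/2
[5] O move#4: -2:-1/3, -3:-1/2, -5:+1/0*
[0] end (terminal -1, X#5); searched 14 to 8
pass branch (O moves first from the same position):
  | [14] O move#1: -2:-1/12*, -3:-1/11, -5:-1/9
  | [12] X move#2: -2:-1/10, -3:-1/9, -5:+1/7*
  | [7] O move#3: -2:-1/5*, -3:-1/4, -5:-1/2
  | [5] X move#4: -2:-1/3, -3:-1/2, -5:+1/0*
  | [0] end (terminal -1, O#5); searched 14 to 8
X moving scores -1; X passing scores +1

zugzwang(14, X) = True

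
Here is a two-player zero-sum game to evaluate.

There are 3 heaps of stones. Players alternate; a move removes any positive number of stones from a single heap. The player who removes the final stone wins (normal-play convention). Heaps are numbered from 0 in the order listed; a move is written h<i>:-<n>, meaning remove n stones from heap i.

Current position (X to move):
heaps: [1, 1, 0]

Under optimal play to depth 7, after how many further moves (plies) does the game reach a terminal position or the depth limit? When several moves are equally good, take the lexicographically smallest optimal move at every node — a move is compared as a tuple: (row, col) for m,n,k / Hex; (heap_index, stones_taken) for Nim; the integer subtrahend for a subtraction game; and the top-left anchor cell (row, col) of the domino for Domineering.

ply 1, X at (1,1,0) | h0:-1=-1→(0,1,0)*; h1:-1=-1→(1,0,0)
ply 2, O at (0,1,0) | h1:-1=+1→(0,0,0)*
ply 3: (0,0,0) is terminal -1 (X); from (1,1,0) depth 7

PV length from [(1,1,0)]: 2 plies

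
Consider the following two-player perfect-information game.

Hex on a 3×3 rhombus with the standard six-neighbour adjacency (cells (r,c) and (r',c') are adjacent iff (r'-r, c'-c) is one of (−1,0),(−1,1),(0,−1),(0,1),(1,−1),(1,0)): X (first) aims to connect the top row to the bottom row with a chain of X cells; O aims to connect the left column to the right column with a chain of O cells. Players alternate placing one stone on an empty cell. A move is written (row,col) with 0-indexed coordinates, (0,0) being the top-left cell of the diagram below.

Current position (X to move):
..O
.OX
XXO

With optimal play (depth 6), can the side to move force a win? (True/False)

ply 1, X at ..O/.OX/XXO | (0,0)=-1→X.O/.OX/XXO; (0,1)=-1→.XO/.OX/XXO; (1,0)=+1→..O/XOX/XXO*
ply 2, O at ..O/XOX/XXO | (0,0)=-1→O.O/XOX/XXO*; (0,1)=-1→.OO/XOX/XXO
ply 3, X at O.O/XOX/XXO | (0,1)=+1→OXO/XOX/XXO*
ply 4: OXO/XOX/XXO is terminal -1 (O); from ..O/.OX/XXO depth 6

X winning at [..O/.OX/XXO]: True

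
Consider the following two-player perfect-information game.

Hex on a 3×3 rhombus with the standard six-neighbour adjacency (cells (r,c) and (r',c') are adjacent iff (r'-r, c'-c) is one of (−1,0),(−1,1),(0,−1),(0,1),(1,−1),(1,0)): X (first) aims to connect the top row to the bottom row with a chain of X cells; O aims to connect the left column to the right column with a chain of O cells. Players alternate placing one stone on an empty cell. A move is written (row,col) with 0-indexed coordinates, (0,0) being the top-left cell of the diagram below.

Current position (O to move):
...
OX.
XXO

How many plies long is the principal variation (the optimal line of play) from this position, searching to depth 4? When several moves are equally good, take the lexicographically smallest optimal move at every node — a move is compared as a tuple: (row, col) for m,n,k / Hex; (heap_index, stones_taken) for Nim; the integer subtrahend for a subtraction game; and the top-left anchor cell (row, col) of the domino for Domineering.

PV length from [.../OX./XXO]: 2 plies

[.../OX./XXO] O move#1: (0,0):-1/O../OX./XXO*, (0,1):-1/.O./OX./XXO, (0,2):-1/..O/OX./XXO, (1,2):-1/.../OXO/XXO
[O../OX./XXO] X move#2: (0,1):+1/OX./OX./XXO*, (0,2):+1/O.X/OX./XXO, (1,2):+1/O../OXX/XXO
[OX./OX./XXO] end (terminal -1, O#3); searched .../OX./XXO to 4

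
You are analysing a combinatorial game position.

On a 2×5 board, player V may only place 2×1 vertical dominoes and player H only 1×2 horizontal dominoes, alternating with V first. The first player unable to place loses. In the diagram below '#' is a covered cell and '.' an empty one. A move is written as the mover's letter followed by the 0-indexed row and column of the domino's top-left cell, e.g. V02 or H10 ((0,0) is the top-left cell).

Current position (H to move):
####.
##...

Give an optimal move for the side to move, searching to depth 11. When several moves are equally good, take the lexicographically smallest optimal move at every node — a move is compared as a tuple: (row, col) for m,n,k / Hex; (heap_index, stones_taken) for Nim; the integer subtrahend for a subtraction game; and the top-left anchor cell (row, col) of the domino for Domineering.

H's best at [####./##...]: H13

ply 1, H at ####./##... | H12=-1→####./####.; H13=+1→####./##.##*
ply 2: ####./##.## is terminal -1 (V); from ####./##... depth 11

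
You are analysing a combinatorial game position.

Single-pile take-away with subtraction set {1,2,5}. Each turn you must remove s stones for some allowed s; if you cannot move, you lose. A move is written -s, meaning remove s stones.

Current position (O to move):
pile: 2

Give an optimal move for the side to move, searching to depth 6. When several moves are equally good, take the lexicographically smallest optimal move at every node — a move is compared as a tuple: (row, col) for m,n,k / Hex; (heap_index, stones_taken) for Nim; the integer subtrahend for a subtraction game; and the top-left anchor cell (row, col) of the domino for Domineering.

p1 O@[2]: -1[1]-1 -2[0]+1*
p2 X@[0] terminal -1; root [2] d6

O's best at [2]: -2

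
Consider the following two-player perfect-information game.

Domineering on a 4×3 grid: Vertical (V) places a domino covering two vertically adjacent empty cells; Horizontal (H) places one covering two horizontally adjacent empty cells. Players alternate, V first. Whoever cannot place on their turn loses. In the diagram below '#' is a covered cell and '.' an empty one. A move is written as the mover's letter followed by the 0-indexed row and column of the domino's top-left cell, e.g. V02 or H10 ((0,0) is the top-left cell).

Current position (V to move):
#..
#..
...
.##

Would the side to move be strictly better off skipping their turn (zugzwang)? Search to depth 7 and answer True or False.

ply 1, V at #../#../.../.## | V01=+1→##./##./.../.##*; V02=+1→#.#/#.#/.../.##; V11=+1→#../##./.#./.##; V12=+1→#../#.#/..#/.##; V20=-1→#../#../#../###
ply 2, H at ##./##./.../.## | H20=-1→##./##./##./.##*; H21=-1→##./##./.##/.##
ply 3, V at ##./##./##./.## | V02=+1→###/###/##./.##*; V12=+1→##./###/###/.##
ply 4: ###/###/##./.## is terminal -1 (H); from #../#../.../.## depth 7
suppose V passes — search the same position with H to move:
pass> ply 1, H at #../#../.../.## | H01=-1→###/#../.../.##; H11=+1→#../###/.../.##*; H20=-1→#../#../##./.##; H21=-1→#../#../.##/.##
pass> ply 2, V at #../###/.../.## | V20=-1→#../###/#../###*
pass> ply 3, H at #../###/#../### | H01=+1→###/###/#../###*; H21=+1→#../###/###/###
pass> ply 4: ###/###/#../### is terminal -1 (V); from #../#../.../.## depth 7
for V: play +1, pass -1

zugzwang(#../#../.../.##, V) = False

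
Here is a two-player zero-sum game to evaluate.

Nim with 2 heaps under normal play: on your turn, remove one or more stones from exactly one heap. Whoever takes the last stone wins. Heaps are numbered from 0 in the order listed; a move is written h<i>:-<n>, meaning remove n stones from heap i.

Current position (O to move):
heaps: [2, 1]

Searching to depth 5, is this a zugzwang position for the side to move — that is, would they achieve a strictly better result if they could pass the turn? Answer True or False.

ply 1, O at (2,1) | h0:-1=+1→(1,1)*; h0:-2=-1→(0,1); h1:-1=-1→(2,0)
ply 2, X at (1,1) | h0:-1=-1→(0,1)*; h1:-1=-1→(1,0)
ply 3, O at (0,1) | h1:-1=+1→(0,0)*
ply 4: (0,0) is terminal -1 (X); from (2,1) depth 5
if O skipped the turn, X would face:
~ ply 1, X at (2,1) | h0:-1=+1→(1,1)*; h0:-2=-1→(0,1); h1:-1=-1→(2,0)
~ ply 2, O at (1,1) | h0:-1=-1→(0,1)*; h1:-1=-1→(1,0)
~ ply 3, X at (0,1) | h1:-1=+1→(0,0)*
~ ply 4: (0,0) is terminal -1 (O); from (2,1) depth 5
compare (O): move=+1 vs pass=-1

zugzwang((2,1), O) = False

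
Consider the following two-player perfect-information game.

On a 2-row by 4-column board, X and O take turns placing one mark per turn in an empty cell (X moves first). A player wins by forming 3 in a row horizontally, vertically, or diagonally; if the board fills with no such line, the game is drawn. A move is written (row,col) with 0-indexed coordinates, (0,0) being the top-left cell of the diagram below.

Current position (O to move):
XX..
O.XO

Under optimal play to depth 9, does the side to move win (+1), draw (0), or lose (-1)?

ply 1, O at XX../O.XO | (0,2)=+0→XXO./O.XO*; (0,3)=-1→XX.O/O.XO; (1,1)=-1→XX../OOXO
ply 2, X at XXO./O.XO | (0,3)=+0→XXOX/O.XO*; (1,1)=+0→XXO./OXXO
ply 3, O at XXOX/O.XO | (1,1)=+0→XXOX/OOXO*
ply 4: XXOX/OOXO is terminal +0 (X); from XX../O.XO depth 9

value(XX../O.XO, O) = 0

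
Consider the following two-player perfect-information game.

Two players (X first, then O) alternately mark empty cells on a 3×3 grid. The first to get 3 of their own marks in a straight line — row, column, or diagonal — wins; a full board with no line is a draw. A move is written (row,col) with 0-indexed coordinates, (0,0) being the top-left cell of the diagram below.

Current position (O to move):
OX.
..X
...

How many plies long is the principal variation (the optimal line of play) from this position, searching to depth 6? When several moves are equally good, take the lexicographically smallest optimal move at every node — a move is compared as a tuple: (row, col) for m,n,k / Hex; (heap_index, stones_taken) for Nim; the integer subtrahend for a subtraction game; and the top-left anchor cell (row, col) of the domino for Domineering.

[OX./..X/...] O move#1: (0,2):-1/OXO/..X/..., (1,0):-1/OX./O.X/..., (1,1):+0/OX./.OX/..., (2,0):+1/OX./..X/O..*, (2,1):+0/OX./..X/.O., (2,2):-1/OX./..X/..O
[OX./..X/O..] X move#2: (0,2):-1/OXX/..X/O..*, (1,0):-1/OX./X.X/O.., (1,1):-1/OX./.XX/O.., (2,1):-1/OX./..X/OX., (2,2):-1/OX./..X/O.X
[OXX/..X/O..] O move#3: (1,0):+1/OXX/O.X/O..*, (1,1):-1/OXX/.OX/O.., (2,1):-1/OXX/..X/OO., (2,2):+1/OXX/..X/O.O
[OXX/O.X/O..] end (terminal -1, X#4); searched OX./..X/... to 6

PV length from [OX./..X/...]: 3 plies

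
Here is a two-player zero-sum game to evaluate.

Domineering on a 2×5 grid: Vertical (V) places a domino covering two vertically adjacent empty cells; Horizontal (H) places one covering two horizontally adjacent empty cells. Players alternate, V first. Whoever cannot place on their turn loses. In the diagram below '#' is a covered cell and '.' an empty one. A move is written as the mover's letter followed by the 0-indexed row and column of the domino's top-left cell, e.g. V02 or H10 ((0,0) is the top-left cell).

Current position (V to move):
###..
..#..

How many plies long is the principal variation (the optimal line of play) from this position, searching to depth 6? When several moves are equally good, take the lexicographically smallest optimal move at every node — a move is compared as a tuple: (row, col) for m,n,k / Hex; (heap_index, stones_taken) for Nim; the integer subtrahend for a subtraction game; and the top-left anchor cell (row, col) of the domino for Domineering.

ply 1, V at ###../..#.. | V03=+1→####./..##.*; V04=+1→###.#/..#.#
ply 2, H at ####./..##. | H10=-1→####./####.*
ply 3, V at ####./####. | V04=+1→#####/#####*
ply 4: #####/##### is terminal -1 (H); from ###../..#.. depth 6

PV length from [###../..#..]: 3 plies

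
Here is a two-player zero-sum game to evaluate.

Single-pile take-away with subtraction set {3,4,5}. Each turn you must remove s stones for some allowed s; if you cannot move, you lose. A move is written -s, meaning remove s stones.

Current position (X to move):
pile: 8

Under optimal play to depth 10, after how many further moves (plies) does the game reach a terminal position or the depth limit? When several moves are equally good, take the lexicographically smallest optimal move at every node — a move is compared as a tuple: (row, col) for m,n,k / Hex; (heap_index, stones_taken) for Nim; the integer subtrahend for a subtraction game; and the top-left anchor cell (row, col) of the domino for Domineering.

[8] X move#1: -3:-1/5*, -4:-1/4, -5:-1/3
[5] O move#2: -3:+1/2*, -4:+1/1, -5:+1/0
[2] end (terminal -1, X#3); searched 8 to 10

PV length from [8]: 2 plies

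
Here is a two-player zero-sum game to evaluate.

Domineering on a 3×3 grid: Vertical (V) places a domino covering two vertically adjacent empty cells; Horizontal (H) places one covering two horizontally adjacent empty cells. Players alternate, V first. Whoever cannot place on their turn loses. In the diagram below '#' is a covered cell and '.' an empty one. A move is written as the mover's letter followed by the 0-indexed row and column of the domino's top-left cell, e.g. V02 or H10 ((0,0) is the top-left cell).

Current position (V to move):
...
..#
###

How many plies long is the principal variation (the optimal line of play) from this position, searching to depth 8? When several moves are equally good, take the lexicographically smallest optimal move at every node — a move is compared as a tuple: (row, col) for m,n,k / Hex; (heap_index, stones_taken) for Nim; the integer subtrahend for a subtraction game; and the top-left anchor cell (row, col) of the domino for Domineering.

ply 1, V at .../..#/### | V00=-1→#../#.#/###; V01=+1→.#./.##/###*
ply 2: .#./.##/### is terminal -1 (H); from .../..#/### depth 8

PV length from [.../..#/###]: 1 ply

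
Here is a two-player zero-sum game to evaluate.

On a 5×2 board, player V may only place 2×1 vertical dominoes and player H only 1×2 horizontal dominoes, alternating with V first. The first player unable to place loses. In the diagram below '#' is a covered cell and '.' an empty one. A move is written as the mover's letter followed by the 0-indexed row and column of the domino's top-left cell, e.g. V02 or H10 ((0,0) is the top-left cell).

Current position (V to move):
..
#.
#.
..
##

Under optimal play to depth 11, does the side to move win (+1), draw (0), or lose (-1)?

value(../#./#./../##, V) = -1

p1 V@[../#./#./../##]: V01[.#/##/#./../##]-1* V11[../##/##/../##]-1 V21[../#./##/.#/##]-1
p2 H@[.#/##/#./../##]: H30[.#/##/#./##/##]+1*
p3 V@[.#/##/#./##/##] terminal -1; root [../#./#./../##] d11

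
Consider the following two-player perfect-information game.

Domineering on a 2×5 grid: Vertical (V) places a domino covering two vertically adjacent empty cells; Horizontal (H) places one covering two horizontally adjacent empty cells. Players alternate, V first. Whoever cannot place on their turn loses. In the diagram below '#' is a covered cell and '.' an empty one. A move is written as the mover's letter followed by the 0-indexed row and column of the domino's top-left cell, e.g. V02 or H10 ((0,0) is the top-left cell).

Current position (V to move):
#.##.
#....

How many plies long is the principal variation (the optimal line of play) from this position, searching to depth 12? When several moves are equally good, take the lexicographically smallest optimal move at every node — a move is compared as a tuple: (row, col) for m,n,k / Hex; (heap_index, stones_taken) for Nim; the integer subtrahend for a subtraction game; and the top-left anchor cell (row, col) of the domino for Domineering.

PV length from [#.##./#....]: 2 plies

p1 V@[#.##./#....]: V01[####./##...]-1* V04[#.###/#...#]-1
p2 H@[####./##...]: H12[####./####.]-1 H13[####./##.##]+1*
p3 V@[####./##.##] terminal -1; root [#.##./#....] d12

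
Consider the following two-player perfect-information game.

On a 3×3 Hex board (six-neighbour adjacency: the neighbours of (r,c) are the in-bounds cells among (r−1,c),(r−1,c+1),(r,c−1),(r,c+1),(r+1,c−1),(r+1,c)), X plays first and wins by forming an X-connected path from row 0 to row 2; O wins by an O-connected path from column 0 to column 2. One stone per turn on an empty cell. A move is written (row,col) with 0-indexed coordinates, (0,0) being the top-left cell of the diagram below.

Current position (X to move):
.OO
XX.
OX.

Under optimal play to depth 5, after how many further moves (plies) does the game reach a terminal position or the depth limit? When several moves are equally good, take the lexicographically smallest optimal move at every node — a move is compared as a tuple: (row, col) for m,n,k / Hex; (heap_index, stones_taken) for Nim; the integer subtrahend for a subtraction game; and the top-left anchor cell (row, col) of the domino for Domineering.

PV length from [.OO/XX./OX.]: 1 ply

ply 1, X at .OO/XX./OX. | (0,0)=+1→XOO/XX./OX.*; (1,2)=-1→.OO/XXX/OX.; (2,2)=-1→.OO/XX./OXX
ply 2: XOO/XX./OX. is terminal -1 (O); from .OO/XX./OX. depth 5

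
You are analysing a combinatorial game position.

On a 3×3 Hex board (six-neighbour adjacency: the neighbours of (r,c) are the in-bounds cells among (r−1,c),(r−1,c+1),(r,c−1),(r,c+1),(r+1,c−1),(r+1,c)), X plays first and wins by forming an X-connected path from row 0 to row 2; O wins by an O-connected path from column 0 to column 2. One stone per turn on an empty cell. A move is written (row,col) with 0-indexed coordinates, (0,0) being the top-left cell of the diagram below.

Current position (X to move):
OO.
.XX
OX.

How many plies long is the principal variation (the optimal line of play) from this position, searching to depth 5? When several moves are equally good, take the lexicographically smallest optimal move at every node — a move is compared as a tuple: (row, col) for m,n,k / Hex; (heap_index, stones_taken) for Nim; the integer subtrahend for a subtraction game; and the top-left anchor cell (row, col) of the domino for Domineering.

PV length from [OO./.XX/OX.]: 1 ply

p1 X@[OO./.XX/OX.]: (0,2)[OOX/.XX/OX.]+1* (1,0)[OO./XXX/OX.]-1 (2,2)[OO./.XX/OXX]-1
p2 O@[OOX/.XX/OX.] terminal -1; root [OO./.XX/OX.] d5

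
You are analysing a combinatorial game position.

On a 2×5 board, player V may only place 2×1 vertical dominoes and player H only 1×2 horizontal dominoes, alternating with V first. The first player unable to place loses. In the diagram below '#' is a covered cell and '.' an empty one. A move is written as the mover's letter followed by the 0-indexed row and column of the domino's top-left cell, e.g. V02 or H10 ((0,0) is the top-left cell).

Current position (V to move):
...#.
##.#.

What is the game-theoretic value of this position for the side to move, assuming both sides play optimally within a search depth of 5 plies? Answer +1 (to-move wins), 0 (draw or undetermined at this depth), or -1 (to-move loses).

value(...#./##.#., V) = +1

ply 1, V at ...#./##.#. | V02=+1→..##./####.*; V04=-1→...##/##.##
ply 2, H at ..##./####. | H00=-1→####./####.*
ply 3, V at ####./####. | V04=+1→#####/#####*
ply 4: #####/##### is terminal -1 (H); from ...#./##.#. depth 5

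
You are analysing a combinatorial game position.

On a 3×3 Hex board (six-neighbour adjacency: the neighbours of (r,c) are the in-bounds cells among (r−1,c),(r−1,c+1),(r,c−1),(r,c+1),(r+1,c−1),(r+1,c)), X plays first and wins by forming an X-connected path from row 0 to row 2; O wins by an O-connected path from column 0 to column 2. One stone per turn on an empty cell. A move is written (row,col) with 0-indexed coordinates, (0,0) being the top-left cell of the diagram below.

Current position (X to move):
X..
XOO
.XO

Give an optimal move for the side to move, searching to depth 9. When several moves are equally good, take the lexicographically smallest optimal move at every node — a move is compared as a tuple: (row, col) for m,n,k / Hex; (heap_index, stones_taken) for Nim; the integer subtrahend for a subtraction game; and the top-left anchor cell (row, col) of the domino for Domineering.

p1 X@[X../XOO/.XO]: (0,1)[XX./XOO/.XO]-1 (0,2)[X.X/XOO/.XO]-1 (2,0)[X../XOO/XXO]+1*
p2 O@[X../XOO/XXO] terminal -1; root [X../XOO/.XO] d9

X's best at [X../XOO/.XO]: (2,0)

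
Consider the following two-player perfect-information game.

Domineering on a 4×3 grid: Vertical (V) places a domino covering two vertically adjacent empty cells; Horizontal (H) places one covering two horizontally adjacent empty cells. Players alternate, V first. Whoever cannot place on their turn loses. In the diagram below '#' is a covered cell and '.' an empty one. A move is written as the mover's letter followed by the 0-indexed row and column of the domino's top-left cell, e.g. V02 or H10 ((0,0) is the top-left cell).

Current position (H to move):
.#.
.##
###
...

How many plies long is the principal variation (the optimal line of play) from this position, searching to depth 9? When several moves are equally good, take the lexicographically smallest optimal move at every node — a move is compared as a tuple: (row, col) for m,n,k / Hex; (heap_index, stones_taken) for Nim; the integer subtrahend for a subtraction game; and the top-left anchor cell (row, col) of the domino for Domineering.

PV length from [.#./.##/###/...]: 2 plies

ply 1, H at .#./.##/###/... | H30=-1→.#./.##/###/##.*; H31=-1→.#./.##/###/.##
ply 2, V at .#./.##/###/##. | V00=+1→##./###/###/##.*
ply 3: ##./###/###/##. is terminal -1 (H); from .#./.##/###/... depth 9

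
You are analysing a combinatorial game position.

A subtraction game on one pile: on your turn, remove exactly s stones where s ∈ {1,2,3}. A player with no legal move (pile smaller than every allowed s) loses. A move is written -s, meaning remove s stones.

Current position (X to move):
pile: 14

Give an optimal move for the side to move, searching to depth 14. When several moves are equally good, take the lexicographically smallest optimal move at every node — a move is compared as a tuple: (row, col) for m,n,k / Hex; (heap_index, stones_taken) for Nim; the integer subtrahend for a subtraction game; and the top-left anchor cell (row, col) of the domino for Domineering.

[14] X move#1: -1:-1/13, -2:+1/12*, -3:-1/11
[12] O move#2: -1:-1/11*, -2:-1/10, -3:-1/9
[11] X move#3: -1:-1/10, -2:-1/9, -3:+1/8*
[8] O move#4: -1:-1/7*, -2:-1/6, -3:-1/5
[7] X move#5: -1:-1/6, -2:-1/5, -3:+1/4*
[4] O move#6: -1:-1/3*, -2:-1/2, -3:-1/1
[3] X move#7: -1:-1/2, -2:-1/1, -3:+1/0*
[0] end (terminal -1, O#8); searched 14 to 14

X's best at [14]: -2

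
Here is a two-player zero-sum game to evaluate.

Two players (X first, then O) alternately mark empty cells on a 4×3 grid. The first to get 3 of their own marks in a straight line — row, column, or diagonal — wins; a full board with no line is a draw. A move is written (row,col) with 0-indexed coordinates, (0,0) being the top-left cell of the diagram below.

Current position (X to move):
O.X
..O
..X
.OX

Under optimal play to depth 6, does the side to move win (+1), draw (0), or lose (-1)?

[O.X/..O/..X/.OX] X move#1: (0,1):-1/OXX/..O/..X/.OX, (1,0):-1/O.X/X.O/..X/.OX, (1,1):+0/O.X/.XO/..X/.OX, (2,0):+1/O.X/..O/X.X/.OX*, (2,1):+1/O.X/..O/.XX/.OX, (3,0):-1/O.X/..O/..X/XOX
[O.X/..O/X.X/.OX] O move#2: (0,1):-1/OOX/..O/X.X/.OX*, (1,0):-1/O.X/O.O/X.X/.OX, (1,1):-1/O.X/.OO/X.X/.OX, (2,1):-1/O.X/..O/XOX/.OX, (3,0):-1/O.X/..O/X.X/OOX
[OOX/..O/X.X/.OX] X move#3: (1,0):+1/OOX/X.O/X.X/.OX*, (1,1):+1/OOX/.XO/X.X/.OX, (2,1):+1/OOX/..O/XXX/.OX, (3,0):+1/OOX/..O/X.X/XOX
[OOX/X.O/X.X/.OX] O move#4: (1,1):-1/OOX/XOO/X.X/.OX*, (2,1):-1/OOX/X.O/XOX/.OX, (3,0):-1/OOX/X.O/X.X/OOX
[OOX/XOO/X.X/.OX] X move#5: (2,1):+1/OOX/XOO/XXX/.OX*, (3,0):+1/OOX/XOO/X.X/XOX
[OOX/XOO/XXX/.OX] end (terminal -1, O#6); searched O.X/..O/..X/.OX to 6

value(O.X/..O/..X/.OX, X) = +1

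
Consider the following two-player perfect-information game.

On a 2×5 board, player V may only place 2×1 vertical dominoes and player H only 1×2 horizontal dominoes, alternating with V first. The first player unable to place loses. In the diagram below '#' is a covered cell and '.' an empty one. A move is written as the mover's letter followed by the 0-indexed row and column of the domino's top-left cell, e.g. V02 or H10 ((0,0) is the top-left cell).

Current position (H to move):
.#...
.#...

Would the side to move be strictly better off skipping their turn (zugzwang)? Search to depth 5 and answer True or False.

zugzwang(.#.../.#..., H) = False

ply 1, H at .#.../.#... | H02=-1→.###./.#...*; H03=-1→.#.##/.#...; H12=-1→.#.../.###.; H13=-1→.#.../.#.##
ply 2, V at .###./.#... | V00=-1→####./##...; V04=+1→.####/.#..#*
ply 3, H at .####/.#..# | H12=-1→.####/.####*
ply 4, V at .####/.#### | V00=+1→#####/#####*
ply 5: #####/##### is terminal -1 (H); from .#.../.#... depth 5
pass branch (V moves first from the same position):
  | ply 1, V at .#.../.#... | V00=-1→##.../##...; V02=-1→.##../.##..; V03=+1→.#.#./.#.#.*; V04=-1→.#..#/.#..#
  | ply 2: .#.#./.#.#. is terminal -1 (H); from .#.../.#... depth 5
H moving scores -1; H passing scores -1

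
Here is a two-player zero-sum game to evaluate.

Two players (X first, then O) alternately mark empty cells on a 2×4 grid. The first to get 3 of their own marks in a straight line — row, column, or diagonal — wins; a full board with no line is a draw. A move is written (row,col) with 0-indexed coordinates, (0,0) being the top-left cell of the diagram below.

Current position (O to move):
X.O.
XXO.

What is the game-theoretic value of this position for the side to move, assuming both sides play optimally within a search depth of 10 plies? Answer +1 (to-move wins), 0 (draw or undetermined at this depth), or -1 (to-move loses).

p1 O@[X.O./XXO.]: (0,1)[XOO./XXO.]+0* (0,3)[X.OO/XXO.]+0 (1,3)[X.O./XXOO]+0
p2 X@[XOO./XXO.]: (0,3)[XOOX/XXO.]+0* (1,3)[XOO./XXOX]-1
p3 O@[XOOX/XXO.]: (1,3)[XOOX/XXOO]+0*
p4 X@[XOOX/XXOO] terminal +0; root [X.O./XXO.] d10

value(X.O./XXO., O) = 0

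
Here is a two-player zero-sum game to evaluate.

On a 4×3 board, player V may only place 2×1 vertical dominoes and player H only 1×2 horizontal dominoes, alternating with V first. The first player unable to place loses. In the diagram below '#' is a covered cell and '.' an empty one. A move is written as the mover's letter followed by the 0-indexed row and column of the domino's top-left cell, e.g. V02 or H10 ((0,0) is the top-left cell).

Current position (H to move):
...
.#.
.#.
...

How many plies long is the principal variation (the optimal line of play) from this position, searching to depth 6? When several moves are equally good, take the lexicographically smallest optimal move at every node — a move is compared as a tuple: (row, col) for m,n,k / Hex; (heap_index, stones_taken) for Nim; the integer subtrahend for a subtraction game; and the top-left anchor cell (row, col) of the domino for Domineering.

PV length from [.../.#./.#./...]: 4 plies

ply 1, H at .../.#./.#./... | H00=-1→##./.#./.#./...*; H01=-1→.##/.#./.#./...; H30=-1→.../.#./.#./##.; H31=-1→.../.#./.#./.##
ply 2, V at ##./.#./.#./... | V02=+1→###/.##/.#./...*; V10=+1→##./##./##./...; V12=+1→##./.##/.##/...; V20=+1→##./.#./##./#..; V22=+1→##./.#./.##/..#
ply 3, H at ###/.##/.#./... | H30=-1→###/.##/.#./##.*; H31=-1→###/.##/.#./.##
ply 4, V at ###/.##/.#./##. | V10=+1→###/###/##./##.*; V22=+1→###/.##/.##/###
ply 5: ###/###/##./##. is terminal -1 (H); from .../.#./.#./... depth 6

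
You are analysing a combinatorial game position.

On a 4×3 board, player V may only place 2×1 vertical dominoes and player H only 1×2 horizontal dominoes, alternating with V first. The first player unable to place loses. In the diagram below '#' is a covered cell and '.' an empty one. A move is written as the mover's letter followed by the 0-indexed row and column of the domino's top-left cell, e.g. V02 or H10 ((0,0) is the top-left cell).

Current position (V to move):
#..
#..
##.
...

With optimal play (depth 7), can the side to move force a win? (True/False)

[#../#../##./...] V move#1: V01:+1/##./##./##./...*, V02:+1/#.#/#.#/##./..., V12:-1/#../#.#/###/..., V22:-1/#../#../###/..#
[##./##./##./...] H move#2: H30:-1/##./##./##./##.*, H31:-1/##./##./##./.##
[##./##./##./##.] V move#3: V02:+1/###/###/##./##.*, V12:+1/##./###/###/##., V22:+1/##./##./###/###
[###/###/##./##.] end (terminal -1, H#4); searched #../#../##./... to 7

V winning at [#../#../##./...]: True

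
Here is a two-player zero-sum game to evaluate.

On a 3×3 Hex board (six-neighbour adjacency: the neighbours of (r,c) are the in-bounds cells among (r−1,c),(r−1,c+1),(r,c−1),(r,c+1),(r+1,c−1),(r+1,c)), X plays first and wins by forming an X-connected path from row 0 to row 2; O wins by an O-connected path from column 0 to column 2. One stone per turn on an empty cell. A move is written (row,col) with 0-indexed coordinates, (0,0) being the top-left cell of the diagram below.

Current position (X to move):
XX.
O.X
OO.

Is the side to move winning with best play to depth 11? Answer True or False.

X winning at [XX./O.X/OO.]: True

p1 X@[XX./O.X/OO.]: (0,2)[XXX/O.X/OO.]-1 (1,1)[XX./OXX/OO.]-1 (2,2)[XX./O.X/OOX]+1*
p2 O@[XX./O.X/OOX]: (0,2)[XXO/O.X/OOX]-1* (1,1)[XX./OOX/OOX]-1
p3 X@[XXO/O.X/OOX]: (1,1)[XXO/OXX/OOX]+1*
p4 O@[XXO/OXX/OOX] terminal -1; root [XX./O.X/OO.] d11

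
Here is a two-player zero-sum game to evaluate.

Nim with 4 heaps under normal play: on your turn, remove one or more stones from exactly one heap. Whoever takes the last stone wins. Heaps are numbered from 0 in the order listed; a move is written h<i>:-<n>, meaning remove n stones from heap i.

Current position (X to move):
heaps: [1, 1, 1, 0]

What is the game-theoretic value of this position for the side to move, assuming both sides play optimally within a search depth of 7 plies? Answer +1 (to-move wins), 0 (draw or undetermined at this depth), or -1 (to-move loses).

ply 1, X at (1,1,1,0) | h0:-1=+1→(0,1,1,0)*; h1:-1=+1→(1,0,1,0); h2:-1=+1→(1,1,0,0)
ply 2, O at (0,1,1,0) | h1:-1=-1→(0,0,1,0)*; h2:-1=-1→(0,1,0,0)
ply 3, X at (0,0,1,0) | h2:-1=+1→(0,0,0,0)*
ply 4: (0,0,0,0) is terminal -1 (O); from (1,1,1,0) depth 7

value((1,1,1,0), X) = +1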